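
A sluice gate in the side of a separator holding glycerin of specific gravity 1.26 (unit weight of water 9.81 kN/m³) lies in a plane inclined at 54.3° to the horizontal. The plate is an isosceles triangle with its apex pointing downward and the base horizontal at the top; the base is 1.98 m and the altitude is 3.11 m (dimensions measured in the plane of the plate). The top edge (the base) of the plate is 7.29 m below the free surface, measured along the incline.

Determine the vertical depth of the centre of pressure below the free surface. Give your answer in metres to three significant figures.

h_p = 6.81 m

γ = 1.26 × 9.81 = 12.3606 kN/m³.
Let θ = 54.3° be the plate's angle to the horizontal; measure y along the incline from where the plane meets the free surface. Vertical depth h = y·sinθ with sinθ = 0.812084.
With the apex down, the centroid sits h/3 = 3.11/3 = 1.03667 m below the base (the top edge), so y_c = 7.29 + 1.03667 = 8.32667 m and h_c = 8.32667 × 0.812084 = 6.76196 m.
A = ½ × 1.98 × 3.11 = 3.0789 m².
Resultant F = γ·h_c·A = 12.3606 × 6.76196 × 3.0789 = 257.34 kN.
I_c = b·h³/36 = 1.98 × 3.11³/36 = 1.65441 m⁴.
Centre of pressure: y_p = y_c + I_c/(y_c·A) = 8.32667 + 1.65441/(8.32667 × 3.0789) = 8.32667 + 0.0645322 = 8.3912 m along the plane.
Vertically, h_p = y_p·sinθ = 8.3912 × 0.812084 = 6.81436 m.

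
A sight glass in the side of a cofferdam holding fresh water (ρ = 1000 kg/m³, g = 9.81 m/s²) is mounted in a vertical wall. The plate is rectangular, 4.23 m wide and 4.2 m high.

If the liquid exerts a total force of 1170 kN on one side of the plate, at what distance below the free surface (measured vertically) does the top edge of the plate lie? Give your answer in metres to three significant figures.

d_top ≈ 4.61 m

γ = ρg = 1000 × 9.81 = 9810 N/m³ = 9.81 kN/m³.
A = 4.23 × 4.2 = 17.766 m².
From F = γ·h_c·A, the centroid depth is h_c = 1170/(9.81 × 17.766) = 6.71316 m.
The centroid lies 4.2/2 = 2.1 m below the top edge, so the top edge sits at h_top = 6.71316 − 2.1 = 4.61316 m below the surface.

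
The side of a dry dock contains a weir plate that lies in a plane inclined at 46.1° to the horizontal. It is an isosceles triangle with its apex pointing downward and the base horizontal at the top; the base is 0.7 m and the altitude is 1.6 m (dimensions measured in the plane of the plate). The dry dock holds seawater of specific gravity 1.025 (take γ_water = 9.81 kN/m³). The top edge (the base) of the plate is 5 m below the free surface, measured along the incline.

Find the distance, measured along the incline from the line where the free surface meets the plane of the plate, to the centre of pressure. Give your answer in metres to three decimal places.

γ = 1.025 × 9.81 = 10.05525 kN/m³.
Let θ = 46.1° be the plate's angle to the horizontal; measure y along the incline from where the plane meets the free surface. Vertical depth h = y·sinθ with sinθ = 0.720551.
With the apex down, the centroid sits h/3 = 1.6/3 = 0.533333 m below the base (the top edge), so y_c = 5 + 0.533333 = 5.53333 m and h_c = 5.53333 × 0.720551 = 3.98705 m.
A = ½ × 0.7 × 1.6 = 0.56 m².
Resultant F = γ·h_c·A = 10.05525 × 3.98705 × 0.56 = 22.4508 kN.
I_c = b·h³/36 = 0.7 × 1.6³/36 = 0.0796444 m⁴.
Centre of pressure: y_p = y_c + I_c/(y_c·A) = 5.53333 + 0.0796444/(5.53333 × 0.56) = 5.53333 + 0.0257028 = 5.55903 m along the plane.

y_p = 5.559 m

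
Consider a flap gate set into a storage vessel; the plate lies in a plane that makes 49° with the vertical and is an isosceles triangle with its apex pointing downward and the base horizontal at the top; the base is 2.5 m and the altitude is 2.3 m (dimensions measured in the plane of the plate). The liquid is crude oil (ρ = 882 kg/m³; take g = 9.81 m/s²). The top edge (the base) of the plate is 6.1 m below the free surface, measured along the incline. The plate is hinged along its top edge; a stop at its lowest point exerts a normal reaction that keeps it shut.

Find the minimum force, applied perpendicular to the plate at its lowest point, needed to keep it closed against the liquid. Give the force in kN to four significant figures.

γ = ρg = 882 × 9.81 / 1000 = 8.65242 kN/m³.
The plate makes 49° with the vertical, i.e. θ = 90° − 49° = 41° to the horizontal. Measuring y along the incline from the free-surface line, vertical depth h = y·sinθ with sinθ = 0.656059.
With the apex down, the centroid sits h/3 = 2.3/3 = 0.766667 m below the base (the top edge), so y_c = 6.1 + 0.766667 = 6.86667 m and h_c = 6.86667 × 0.656059 = 4.50494 m.
A = ½ × 2.5 × 2.3 = 2.875 m².
Resultant F = γ·h_c·A = 8.65242 × 4.50494 × 2.875 = 112.064 kN.
I_c = b·h³/36 = 2.5 × 2.3³/36 = 0.844931 m⁴.
Centre of pressure: y_p = y_c + I_c/(y_c·A) = 6.86667 + 0.844931/(6.86667 × 2.875) = 6.86667 + 0.0427994 = 6.90947 m along the plane.
The resultant acts 0.766667 + 0.0427994 = 0.809466 m (along the plate) below the hinge at the top edge, so the moment about the hinge is M = F × 0.809466 = 112.064 × 0.809466 = 90.712 kN·m.
A normal force at the bottom, 2.3 m from the hinge, must supply this moment: P = 90.712/2.3 = 39.44 kN.

P ≈ 39.44 kN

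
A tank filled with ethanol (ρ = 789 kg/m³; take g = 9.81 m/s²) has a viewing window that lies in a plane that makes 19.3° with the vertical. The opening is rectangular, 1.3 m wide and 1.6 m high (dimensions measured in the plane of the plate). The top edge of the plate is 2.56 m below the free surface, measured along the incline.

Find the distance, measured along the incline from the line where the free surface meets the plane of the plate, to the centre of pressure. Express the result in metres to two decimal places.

y_p = 3.42 m

γ = ρg = 789 × 9.81 / 1000 = 7.74009 kN/m³.
The plate makes 19.3° with the vertical, i.e. θ = 90° − 19.3° = 70.7° to the horizontal. Measuring y along the incline from the free-surface line, vertical depth h = y·sinθ with sinθ = 0.943801.
The centroid lies 1.6/2 = 0.8 m below the top edge, so y_c = 2.56 + 0.8 = 3.36 m and h_c = 3.36 × 0.943801 = 3.17117 m.
A = 1.3 × 1.6 = 2.08 m².
Resultant F = γ·h_c·A = 7.74009 × 3.17117 × 2.08 = 51.0539 kN.
I_c = b·h³/12 = 1.3 × 1.6³/12 = 0.443733 m⁴.
Centre of pressure: y_p = y_c + I_c/(y_c·A) = 3.36 + 0.443733/(3.36 × 2.08) = 3.36 + 0.063492 = 3.42349 m along the plane.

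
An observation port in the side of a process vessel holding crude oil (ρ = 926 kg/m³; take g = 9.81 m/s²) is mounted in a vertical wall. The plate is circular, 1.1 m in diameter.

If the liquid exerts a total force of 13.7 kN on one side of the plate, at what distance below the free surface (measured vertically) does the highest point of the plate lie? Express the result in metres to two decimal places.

γ = ρg = 926 × 9.81 / 1000 = 9.08406 kN/m³.
A = π(0.55)² = 0.950332 m².
From F = γ·h_c·A, the centroid depth is h_c = 13.7/(9.08406 × 0.950332) = 1.58696 m.
The centroid is at the centre, 0.55 m below the top of the plate, so the highest point sits at h_top = 1.58696 − 0.55 = 1.03696 m below the surface.

d_top ≈ 1.04 m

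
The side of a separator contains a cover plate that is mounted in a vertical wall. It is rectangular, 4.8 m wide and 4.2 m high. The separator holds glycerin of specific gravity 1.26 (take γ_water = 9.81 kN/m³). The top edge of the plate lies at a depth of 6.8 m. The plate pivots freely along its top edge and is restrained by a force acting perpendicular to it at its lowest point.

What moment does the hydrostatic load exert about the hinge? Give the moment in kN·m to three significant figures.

M ≈ 5020 kN·m

γ = 1.26 × 9.81 = 12.3606 kN/m³.
The centroid lies 4.2/2 = 2.1 m below the top edge, so the centroid depth is h_c = 6.8 + 2.1 = 8.9 m.
A = 4.8 × 4.2 = 20.16 m².
Resultant F = γ·h_c·A = 12.3606 × 8.9 × 20.16 = 2217.79 kN.
I_c = b·h³/12 = 4.8 × 4.2³/12 = 29.6352 m⁴.
Centre of pressure: y_p = y_c + I_c/(y_c·A) = 8.9 + 29.6352/(8.9 × 20.16) = 8.9 + 0.165169 = 9.06517 m along the plane.
The resultant acts 2.1 + 0.165169 = 2.26517 m (along the plate) below the hinge at the top edge, so the moment about the hinge is M = F × 2.26517 = 2217.79 × 2.26517 = 5023.67 kN·m.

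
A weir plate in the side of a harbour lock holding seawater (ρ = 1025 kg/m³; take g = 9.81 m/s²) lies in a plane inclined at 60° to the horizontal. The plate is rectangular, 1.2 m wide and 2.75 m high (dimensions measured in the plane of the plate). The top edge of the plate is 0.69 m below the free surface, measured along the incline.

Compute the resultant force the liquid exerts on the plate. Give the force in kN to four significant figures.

γ = ρg = 1025 × 9.81 / 1000 = 10.05525 kN/m³.
Let θ = 60° be the plate's angle to the horizontal; measure y along the incline from where the plane meets the free surface. Vertical depth h = y·sinθ with sinθ = 0.866025.
The centroid lies 2.75/2 = 1.375 m below the top edge, so y_c = 0.69 + 1.375 = 2.065 m and h_c = 2.065 × 0.866025 = 1.78834 m.
A = 1.2 × 2.75 = 3.3 m².
Resultant F = γ·h_c·A = 10.05525 × 1.78834 × 3.3 = 59.3413 kN.

F ≈ 59.34 kN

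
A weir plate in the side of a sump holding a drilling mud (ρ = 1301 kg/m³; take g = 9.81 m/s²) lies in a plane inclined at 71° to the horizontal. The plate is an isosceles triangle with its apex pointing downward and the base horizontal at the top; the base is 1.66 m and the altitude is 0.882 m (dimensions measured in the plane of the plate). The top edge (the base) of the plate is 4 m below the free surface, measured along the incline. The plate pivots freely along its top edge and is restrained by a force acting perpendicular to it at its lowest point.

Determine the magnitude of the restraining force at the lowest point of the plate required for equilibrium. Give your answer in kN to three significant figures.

γ = ρg = 1301 × 9.81 / 1000 = 12.76281 kN/m³.
Let θ = 71° be the plate's angle to the horizontal; measure y along the incline from where the plane meets the free surface. Vertical depth h = y·sinθ with sinθ = 0.945519.
With the apex down, the centroid sits h/3 = 0.882/3 = 0.294 m below the base (the top edge), so y_c = 4 + 0.294 = 4.294 m and h_c = 4.294 × 0.945519 = 4.06006 m.
A = ½ × 1.66 × 0.882 = 0.73206 m².
Resultant F = γ·h_c·A = 12.76281 × 4.06006 × 0.73206 = 37.9337 kN.
I_c = b·h³/36 = 1.66 × 0.882³/36 = 0.0316382 m⁴.
Centre of pressure: y_p = y_c + I_c/(y_c·A) = 4.294 + 0.0316382/(4.294 × 0.73206) = 4.294 + 0.0100648 = 4.30406 m along the plane.
The resultant acts 0.294 + 0.0100648 = 0.304065 m (along the plate) below the hinge at the top edge, so the moment about the hinge is M = F × 0.304065 = 37.9337 × 0.304065 = 11.5343 kN·m.
A normal force at the bottom, 0.882 m from the hinge, must supply this moment: P = 11.5343/0.882 = 13.0774 kN.

P ≈ 13.1 kN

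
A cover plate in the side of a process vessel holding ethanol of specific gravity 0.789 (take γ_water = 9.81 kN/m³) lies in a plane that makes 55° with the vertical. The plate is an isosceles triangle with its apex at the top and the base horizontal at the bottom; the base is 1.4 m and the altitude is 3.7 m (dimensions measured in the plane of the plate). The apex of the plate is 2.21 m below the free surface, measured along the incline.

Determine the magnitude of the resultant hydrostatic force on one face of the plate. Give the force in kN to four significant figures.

F ≈ 53.77 kN

γ = 0.789 × 9.81 = 7.74009 kN/m³.
The plate makes 55° with the vertical, i.e. θ = 90° − 55° = 35° to the horizontal. Measuring y along the incline from the free-surface line, vertical depth h = y·sinθ with sinθ = 0.573576.
With the apex up, the centroid sits 2h/3 = 2 × 3.7/3 = 2.46667 m below the apex, so y_c = 2.21 + 2.46667 = 4.67667 m and h_c = 4.67667 × 0.573576 = 2.68243 m.
A = ½ × 1.4 × 3.7 = 2.59 m².
Resultant F = γ·h_c·A = 7.74009 × 2.68243 × 2.59 = 53.7742 kN.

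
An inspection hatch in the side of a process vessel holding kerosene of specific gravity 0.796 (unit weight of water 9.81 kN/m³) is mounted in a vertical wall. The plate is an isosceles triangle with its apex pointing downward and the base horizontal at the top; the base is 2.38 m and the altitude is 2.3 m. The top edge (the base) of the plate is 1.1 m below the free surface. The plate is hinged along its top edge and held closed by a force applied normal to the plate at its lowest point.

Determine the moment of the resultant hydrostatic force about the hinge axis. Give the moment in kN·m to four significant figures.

γ = 0.796 × 9.81 = 7.80876 kN/m³.
With the apex down, the centroid sits h/3 = 2.3/3 = 0.766667 m below the base (the top edge), so the centroid depth is h_c = 1.1 + 0.766667 = 1.86667 m.
A = ½ × 2.38 × 2.3 = 2.737 m².
Resultant F = γ·h_c·A = 7.80876 × 1.86667 × 2.737 = 39.8955 kN.
I_c = b·h³/36 = 2.38 × 2.3³/36 = 0.804374 m⁴.
Centre of pressure: y_p = y_c + I_c/(y_c·A) = 1.86667 + 0.804374/(1.86667 × 2.737) = 1.86667 + 0.15744 = 2.02411 m along the plane.
The resultant acts 0.766667 + 0.15744 = 0.924107 m (along the plate) below the hinge at the top edge, so the moment about the hinge is M = F × 0.924107 = 39.8955 × 0.924107 = 36.8677 kN·m.

M ≈ 36.87 kN·m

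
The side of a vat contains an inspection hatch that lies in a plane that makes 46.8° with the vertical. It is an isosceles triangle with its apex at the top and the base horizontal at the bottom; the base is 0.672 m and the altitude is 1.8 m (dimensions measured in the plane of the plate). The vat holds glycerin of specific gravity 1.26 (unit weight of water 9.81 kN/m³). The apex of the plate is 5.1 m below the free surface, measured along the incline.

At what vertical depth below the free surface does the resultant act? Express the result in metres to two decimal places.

h_p = 4.33 m

γ = 1.26 × 9.81 = 12.3606 kN/m³.
The plate makes 46.8° with the vertical, i.e. θ = 90° − 46.8° = 43.2° to the horizontal. Measuring y along the incline from the free-surface line, vertical depth h = y·sinθ with sinθ = 0.684547.
With the apex up, the centroid sits 2h/3 = 2 × 1.8/3 = 1.2 m below the apex, so y_c = 5.1 + 1.2 = 6.3 m and h_c = 6.3 × 0.684547 = 4.31265 m.
A = ½ × 0.672 × 1.8 = 0.6048 m².
Resultant F = γ·h_c·A = 12.3606 × 4.31265 × 0.6048 = 32.24 kN.
I_c = b·h³/36 = 0.672 × 1.8³/36 = 0.108864 m⁴.
Centre of pressure: y_p = y_c + I_c/(y_c·A) = 6.3 + 0.108864/(6.3 × 0.6048) = 6.3 + 0.0285714 = 6.32857 m along the plane.
Vertically, h_p = y_p·sinθ = 6.32857 × 0.684547 = 4.3322 m.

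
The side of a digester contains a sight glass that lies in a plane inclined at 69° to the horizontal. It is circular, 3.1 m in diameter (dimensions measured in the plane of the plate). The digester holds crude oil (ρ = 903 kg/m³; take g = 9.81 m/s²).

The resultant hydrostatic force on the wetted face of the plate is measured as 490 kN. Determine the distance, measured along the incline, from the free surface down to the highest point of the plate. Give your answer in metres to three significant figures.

y_top ≈ 6.30 m

γ = ρg = 903 × 9.81 / 1000 = 8.85843 kN/m³.
A = π(1.55)² = 7.54768 m².
From F = γ·h_c·A, the centroid depth is h_c = 490/(8.85843 × 7.54768) = 7.32868 m.
Let θ = 69° be the plate's angle to the horizontal; measure y along the incline from where the plane meets the free surface. Vertical depth h = y·sinθ with sinθ = 0.933580.
Along the incline, y_c = h_c/sinθ = 7.32868/0.933580 = 7.85008 m.
The centroid is at the centre, 1.55 m below the top of the plate, so the highest point sits at y_top = 7.85008 − 1.55 = 6.30008 m along the incline.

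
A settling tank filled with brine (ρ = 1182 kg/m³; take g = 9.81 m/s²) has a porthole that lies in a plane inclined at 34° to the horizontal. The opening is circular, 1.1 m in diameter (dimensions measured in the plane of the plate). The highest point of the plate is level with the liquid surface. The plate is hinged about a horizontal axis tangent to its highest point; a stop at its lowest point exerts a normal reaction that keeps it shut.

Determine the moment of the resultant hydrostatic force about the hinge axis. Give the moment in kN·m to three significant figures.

M ≈ 2.33 kN·m

γ = ρg = 1182 × 9.81 / 1000 = 11.59542 kN/m³.
Let θ = 34° be the plate's angle to the horizontal; measure y along the incline from where the plane meets the free surface. Vertical depth h = y·sinθ with sinθ = 0.559193.
The centroid is at the centre, 0.55 m below the top of the plate, so y_c = 0.55 m and h_c = 0.55 × 0.559193 = 0.307556 m.
A = π(0.55)² = 0.950332 m².
Resultant F = γ·h_c·A = 11.59542 × 0.307556 × 0.950332 = 3.38911 kN.
I_c = πr⁴/4 = π × 0.55⁴/4 = 0.0718688 m⁴.
Centre of pressure: y_p = y_c + I_c/(y_c·A) = 0.55 + 0.0718688/(0.55 × 0.950332) = 0.55 + 0.1375 = 0.6875 m along the plane.
The resultant acts 0.55 + 0.1375 = 0.6875 m (along the plate) below the hinge at the top edge, so the moment about the hinge is M = F × 0.6875 = 3.38911 × 0.6875 = 2.33001 kN·m.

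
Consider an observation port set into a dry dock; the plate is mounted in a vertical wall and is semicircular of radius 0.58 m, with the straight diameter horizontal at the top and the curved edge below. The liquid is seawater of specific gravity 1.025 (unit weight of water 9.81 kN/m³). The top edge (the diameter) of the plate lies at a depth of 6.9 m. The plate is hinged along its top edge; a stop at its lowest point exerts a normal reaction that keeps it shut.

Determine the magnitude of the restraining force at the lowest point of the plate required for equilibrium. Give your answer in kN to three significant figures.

γ = 1.025 × 9.81 = 10.05525 kN/m³.
The centroid of a semicircle lies 4r/(3π) = 0.24616 m from the diameter, here below the top edge, so the centroid depth is h_c = 6.9 + 0.24616 = 7.14616 m.
A = πr²/2 = π × 0.58²/2 = 0.528416 m².
Resultant F = γ·h_c·A = 10.05525 × 7.14616 × 0.528416 = 37.9701 kN.
I_c = (π/8 − 8/(9π))·r⁴ = 0.109757 × 0.58⁴ = 0.0124206 m⁴.
Centre of pressure: y_p = y_c + I_c/(y_c·A) = 7.14616 + 0.0124206/(7.14616 × 0.528416) = 7.14616 + 0.00328923 = 7.14945 m along the plane.
The resultant acts 0.24616 + 0.00328923 = 0.249449 m (along the plate) below the hinge at the top edge, so the moment about the hinge is M = F × 0.249449 = 37.9701 × 0.249449 = 9.4716 kN·m.
A normal force at the bottom, 0.58 m from the hinge, must supply this moment: P = 9.4716/0.58 = 16.3303 kN.

P ≈ 16.3 kN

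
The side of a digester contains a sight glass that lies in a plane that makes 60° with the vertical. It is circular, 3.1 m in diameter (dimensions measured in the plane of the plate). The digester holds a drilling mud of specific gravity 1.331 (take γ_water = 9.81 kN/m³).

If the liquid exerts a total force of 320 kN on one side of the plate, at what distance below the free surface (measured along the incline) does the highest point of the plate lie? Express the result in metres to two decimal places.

γ = 1.331 × 9.81 = 13.05711 kN/m³.
A = π(1.55)² = 7.54768 m².
From F = γ·h_c·A, the centroid depth is h_c = 320/(13.05711 × 7.54768) = 3.24705 m.
The plate makes 60° with the vertical, i.e. θ = 90° − 60° = 30° to the horizontal. Measuring y along the incline from the free-surface line, vertical depth h = y·sinθ with sinθ = 0.500000.
Along the incline, y_c = h_c/sinθ = 3.24705/0.500000 = 6.4941 m.
The centroid is at the centre, 1.55 m below the top of the plate, so the highest point sits at y_top = 6.4941 − 1.55 = 4.9441 m along the incline.

y_top ≈ 4.94 m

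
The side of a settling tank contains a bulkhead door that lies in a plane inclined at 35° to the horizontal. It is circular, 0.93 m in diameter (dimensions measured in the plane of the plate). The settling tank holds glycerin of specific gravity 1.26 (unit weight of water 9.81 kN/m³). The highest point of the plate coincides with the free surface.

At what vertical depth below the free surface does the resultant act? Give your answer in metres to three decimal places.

γ = 1.26 × 9.81 = 12.3606 kN/m³.
Let θ = 35° be the plate's angle to the horizontal; measure y along the incline from where the plane meets the free surface. Vertical depth h = y·sinθ with sinθ = 0.573576.
The centroid is at the centre, 0.465 m below the top of the plate, so y_c = 0.465 m and h_c = 0.465 × 0.573576 = 0.266713 m.
A = π(0.465)² = 0.679291 m².
Resultant F = γ·h_c·A = 12.3606 × 0.266713 × 0.679291 = 2.23944 kN.
I_c = πr⁴/4 = π × 0.465⁴/4 = 0.0367199 m⁴.
Centre of pressure: y_p = y_c + I_c/(y_c·A) = 0.465 + 0.0367199/(0.465 × 0.679291) = 0.465 + 0.11625 = 0.58125 m along the plane.
Vertically, h_p = y_p·sinθ = 0.58125 × 0.573576 = 0.333391 m.

h_p = 0.333 m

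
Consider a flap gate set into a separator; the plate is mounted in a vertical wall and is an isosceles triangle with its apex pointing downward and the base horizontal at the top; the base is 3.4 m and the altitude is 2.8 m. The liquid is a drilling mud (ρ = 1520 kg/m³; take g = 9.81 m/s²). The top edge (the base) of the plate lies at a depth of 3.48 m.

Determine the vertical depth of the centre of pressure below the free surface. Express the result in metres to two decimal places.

γ = ρg = 1520 × 9.81 / 1000 = 14.9112 kN/m³.
With the apex down, the centroid sits h/3 = 2.8/3 = 0.933333 m below the base (the top edge), so the centroid depth is h_c = 3.48 + 0.933333 = 4.41333 m.
A = ½ × 3.4 × 2.8 = 4.76 m².
Resultant F = γ·h_c·A = 14.9112 × 4.41333 × 4.76 = 313.246 kN.
I_c = b·h³/36 = 3.4 × 2.8³/36 = 2.07324 m⁴.
Centre of pressure: y_p = y_c + I_c/(y_c·A) = 4.41333 + 2.07324/(4.41333 × 4.76) = 4.41333 + 0.0986907 = 4.51202 m along the plane.

h_p = 4.51 m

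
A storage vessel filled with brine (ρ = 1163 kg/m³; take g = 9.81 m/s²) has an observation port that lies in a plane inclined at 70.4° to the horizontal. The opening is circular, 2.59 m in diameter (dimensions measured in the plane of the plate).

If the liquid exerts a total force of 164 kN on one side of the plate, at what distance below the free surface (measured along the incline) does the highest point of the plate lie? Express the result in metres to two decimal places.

y_top ≈ 1.60 m

γ = ρg = 1163 × 9.81 / 1000 = 11.40903 kN/m³.
A = π(1.295)² = 5.26853 m².
From F = γ·h_c·A, the centroid depth is h_c = 164/(11.40903 × 5.26853) = 2.72839 m.
Let θ = 70.4° be the plate's angle to the horizontal; measure y along the incline from where the plane meets the free surface. Vertical depth h = y·sinθ with sinθ = 0.942057.
Along the incline, y_c = h_c/sinθ = 2.72839/0.942057 = 2.8962 m.
The centroid is at the centre, 1.295 m below the top of the plate, so the highest point sits at y_top = 2.8962 − 1.295 = 1.6012 m along the incline.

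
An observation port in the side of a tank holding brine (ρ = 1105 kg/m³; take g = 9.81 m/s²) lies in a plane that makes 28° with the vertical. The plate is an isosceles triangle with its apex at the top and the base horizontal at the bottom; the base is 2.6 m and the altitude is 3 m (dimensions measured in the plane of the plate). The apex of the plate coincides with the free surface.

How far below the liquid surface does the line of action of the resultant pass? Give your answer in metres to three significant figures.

h_p = 1.99 m

γ = ρg = 1105 × 9.81 / 1000 = 10.84005 kN/m³.
The plate makes 28° with the vertical, i.e. θ = 90° − 28° = 62° to the horizontal. Measuring y along the incline from the free-surface line, vertical depth h = y·sinθ with sinθ = 0.882948.
With the apex up, the centroid sits 2h/3 = 2 × 3/3 = 2 m below the apex, so y_c = 2 m and h_c = 2 × 0.882948 = 1.7659 m.
A = ½ × 2.6 × 3 = 3.9 m².
Resultant F = γ·h_c·A = 10.84005 × 1.7659 × 3.9 = 74.6555 kN.
I_c = b·h³/36 = 2.6 × 3³/36 = 1.95 m⁴.
Centre of pressure: y_p = y_c + I_c/(y_c·A) = 2 + 1.95/(2 × 3.9) = 2 + 0.25 = 2.25 m along the plane.
Vertically, h_p = y_p·sinθ = 2.25 × 0.882948 = 1.98663 m.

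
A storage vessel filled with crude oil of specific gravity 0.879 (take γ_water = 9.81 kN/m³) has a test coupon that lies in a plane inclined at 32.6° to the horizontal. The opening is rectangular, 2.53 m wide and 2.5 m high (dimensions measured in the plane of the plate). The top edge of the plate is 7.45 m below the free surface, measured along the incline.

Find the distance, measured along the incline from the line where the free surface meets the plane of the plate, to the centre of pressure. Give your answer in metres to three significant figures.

γ = 0.879 × 9.81 = 8.62299 kN/m³.
Let θ = 32.6° be the plate's angle to the horizontal; measure y along the incline from where the plane meets the free surface. Vertical depth h = y·sinθ with sinθ = 0.538771.
The centroid lies 2.5/2 = 1.25 m below the top edge, so y_c = 7.45 + 1.25 = 8.7 m and h_c = 8.7 × 0.538771 = 4.68731 m.
A = 2.53 × 2.5 = 6.325 m².
Resultant F = γ·h_c·A = 8.62299 × 4.68731 × 6.325 = 255.648 kN.
I_c = b·h³/12 = 2.53 × 2.5³/12 = 3.29427 m⁴.
Centre of pressure: y_p = y_c + I_c/(y_c·A) = 8.7 + 3.29427/(8.7 × 6.325) = 8.7 + 0.0598659 = 8.75987 m along the plane.

y_p = 8.76 m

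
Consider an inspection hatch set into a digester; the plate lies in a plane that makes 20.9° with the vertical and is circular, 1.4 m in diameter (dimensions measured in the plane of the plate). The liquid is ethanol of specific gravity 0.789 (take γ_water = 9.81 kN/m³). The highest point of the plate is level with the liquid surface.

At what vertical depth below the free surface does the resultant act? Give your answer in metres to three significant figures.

γ = 0.789 × 9.81 = 7.74009 kN/m³.
The plate makes 20.9° with the vertical, i.e. θ = 90° − 20.9° = 69.1° to the horizontal. Measuring y along the incline from the free-surface line, vertical depth h = y·sinθ with sinθ = 0.934204.
The centroid is at the centre, 0.7 m below the top of the plate, so y_c = 0.7 m and h_c = 0.7 × 0.934204 = 0.653943 m.
A = π(0.7)² = 1.53938 m².
Resultant F = γ·h_c·A = 7.74009 × 0.653943 × 1.53938 = 7.79169 kN.
I_c = πr⁴/4 = π × 0.7⁴/4 = 0.188574 m⁴.
Centre of pressure: y_p = y_c + I_c/(y_c·A) = 0.7 + 0.188574/(0.7 × 1.53938) = 0.7 + 0.175 = 0.875 m along the plane.
Vertically, h_p = y_p·sinθ = 0.875 × 0.934204 = 0.817429 m.

h_p = 0.817 m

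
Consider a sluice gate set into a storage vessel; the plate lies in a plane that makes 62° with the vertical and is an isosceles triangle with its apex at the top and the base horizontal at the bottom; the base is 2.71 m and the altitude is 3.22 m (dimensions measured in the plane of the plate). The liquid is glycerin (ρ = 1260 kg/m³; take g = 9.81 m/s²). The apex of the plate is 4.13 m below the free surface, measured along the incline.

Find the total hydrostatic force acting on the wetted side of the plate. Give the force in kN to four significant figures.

γ = ρg = 1260 × 9.81 / 1000 = 12.3606 kN/m³.
The plate makes 62° with the vertical, i.e. θ = 90° − 62° = 28° to the horizontal. Measuring y along the incline from the free-surface line, vertical depth h = y·sinθ with sinθ = 0.469472.
With the apex up, the centroid sits 2h/3 = 2 × 3.22/3 = 2.14667 m below the apex, so y_c = 4.13 + 2.14667 = 6.27667 m and h_c = 6.27667 × 0.469472 = 2.94672 m.
A = ½ × 2.71 × 3.22 = 4.3631 m².
Resultant F = γ·h_c·A = 12.3606 × 2.94672 × 4.3631 = 158.918 kN.

F ≈ 158.9 kN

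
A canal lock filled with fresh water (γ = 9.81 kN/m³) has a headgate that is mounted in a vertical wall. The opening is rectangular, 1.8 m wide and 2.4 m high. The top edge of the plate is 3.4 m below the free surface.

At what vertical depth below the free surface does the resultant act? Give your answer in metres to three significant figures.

γ = 9.81 kN/m³.
The centroid lies 2.4/2 = 1.2 m below the top edge, so the centroid depth is h_c = 3.4 + 1.2 = 4.6 m.
A = 1.8 × 2.4 = 4.32 m².
Resultant F = γ·h_c·A = 9.81 × 4.6 × 4.32 = 194.944 kN.
I_c = b·h³/12 = 1.8 × 2.4³/12 = 2.0736 m⁴.
Centre of pressure: y_p = y_c + I_c/(y_c·A) = 4.6 + 2.0736/(4.6 × 4.32) = 4.6 + 0.104348 = 4.70435 m along the plane.

h_p = 4.70 m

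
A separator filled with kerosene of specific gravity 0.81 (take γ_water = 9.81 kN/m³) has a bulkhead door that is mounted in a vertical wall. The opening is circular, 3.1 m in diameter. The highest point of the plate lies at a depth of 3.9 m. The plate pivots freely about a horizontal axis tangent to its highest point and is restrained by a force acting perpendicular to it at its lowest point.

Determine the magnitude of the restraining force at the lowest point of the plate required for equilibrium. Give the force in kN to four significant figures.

γ = 0.81 × 9.81 = 7.9461 kN/m³.
The centroid is at the centre, 1.55 m below the top of the plate, so the centroid depth is h_c = 3.9 + 1.55 = 5.45 m.
A = π(1.55)² = 7.54768 m².
Resultant F = γ·h_c·A = 7.9461 × 5.45 × 7.54768 = 326.862 kN.
I_c = πr⁴/4 = π × 1.55⁴/4 = 4.53332 m⁴.
Centre of pressure: y_p = y_c + I_c/(y_c·A) = 5.45 + 4.53332/(5.45 × 7.54768) = 5.45 + 0.110206 = 5.56021 m along the plane.
The resultant acts 1.55 + 0.110206 = 1.66021 m (along the plate) below the hinge at the top edge, so the moment about the hinge is M = F × 1.66021 = 326.862 × 1.66021 = 542.66 kN·m.
A normal force at the bottom, 3.1 m from the hinge, must supply this moment: P = 542.66/3.1 = 175.052 kN.

P ≈ 175.1 kN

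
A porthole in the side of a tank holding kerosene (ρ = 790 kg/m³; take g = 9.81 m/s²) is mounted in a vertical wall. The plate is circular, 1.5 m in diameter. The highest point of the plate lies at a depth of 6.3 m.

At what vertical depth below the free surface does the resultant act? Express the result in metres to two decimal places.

h_p = 7.07 m

γ = ρg = 790 × 9.81 / 1000 = 7.7499 kN/m³.
The centroid is at the centre, 0.75 m below the top of the plate, so the centroid depth is h_c = 6.3 + 0.75 = 7.05 m.
A = π(0.75)² = 1.76715 m².
Resultant F = γ·h_c·A = 7.7499 × 7.05 × 1.76715 = 96.5514 kN.
I_c = πr⁴/4 = π × 0.75⁴/4 = 0.248505 m⁴.
Centre of pressure: y_p = y_c + I_c/(y_c·A) = 7.05 + 0.248505/(7.05 × 1.76715) = 7.05 + 0.0199468 = 7.06995 m along the plane.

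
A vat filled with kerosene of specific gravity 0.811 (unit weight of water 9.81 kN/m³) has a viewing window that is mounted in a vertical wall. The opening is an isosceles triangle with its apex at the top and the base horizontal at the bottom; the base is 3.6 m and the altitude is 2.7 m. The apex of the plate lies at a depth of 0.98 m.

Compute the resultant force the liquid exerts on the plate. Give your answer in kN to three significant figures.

γ = 0.811 × 9.81 = 7.95591 kN/m³.
With the apex up, the centroid sits 2h/3 = 2 × 2.7/3 = 1.8 m below the apex, so the centroid depth is h_c = 0.98 + 1.8 = 2.78 m.
A = ½ × 3.6 × 2.7 = 4.86 m².
Resultant F = γ·h_c·A = 7.95591 × 2.78 × 4.86 = 107.491 kN.

F ≈ 107 kN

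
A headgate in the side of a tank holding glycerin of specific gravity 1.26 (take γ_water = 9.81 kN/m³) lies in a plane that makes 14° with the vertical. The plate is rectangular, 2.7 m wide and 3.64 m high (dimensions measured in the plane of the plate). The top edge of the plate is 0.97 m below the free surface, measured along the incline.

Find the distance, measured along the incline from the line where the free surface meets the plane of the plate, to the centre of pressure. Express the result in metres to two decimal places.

y_p = 3.19 m

γ = 1.26 × 9.81 = 12.3606 kN/m³.
The plate makes 14° with the vertical, i.e. θ = 90° − 14° = 76° to the horizontal. Measuring y along the incline from the free-surface line, vertical depth h = y·sinθ with sinθ = 0.970296.
The centroid lies 3.64/2 = 1.82 m below the top edge, so y_c = 0.97 + 1.82 = 2.79 m and h_c = 2.79 × 0.970296 = 2.70713 m.
A = 2.7 × 3.64 = 9.828 m².
Resultant F = γ·h_c·A = 12.3606 × 2.70713 × 9.828 = 328.862 kN.
I_c = b·h³/12 = 2.7 × 3.64³/12 = 10.8514 m⁴.
Centre of pressure: y_p = y_c + I_c/(y_c·A) = 2.79 + 10.8514/(2.79 × 9.828) = 2.79 + 0.395746 = 3.18575 m along the plane.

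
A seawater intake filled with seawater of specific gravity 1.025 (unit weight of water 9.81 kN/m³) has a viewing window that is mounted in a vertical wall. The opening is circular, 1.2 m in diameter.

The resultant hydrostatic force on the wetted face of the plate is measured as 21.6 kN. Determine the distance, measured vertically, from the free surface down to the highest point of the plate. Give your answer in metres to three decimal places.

d_top ≈ 1.299 m

γ = 1.025 × 9.81 = 10.05525 kN/m³.
A = π(0.6)² = 1.13097 m².
From F = γ·h_c·A, the centroid depth is h_c = 21.6/(10.05525 × 1.13097) = 1.89937 m.
The centroid is at the centre, 0.6 m below the top of the plate, so the highest point sits at h_top = 1.89937 − 0.6 = 1.29937 m below the surface.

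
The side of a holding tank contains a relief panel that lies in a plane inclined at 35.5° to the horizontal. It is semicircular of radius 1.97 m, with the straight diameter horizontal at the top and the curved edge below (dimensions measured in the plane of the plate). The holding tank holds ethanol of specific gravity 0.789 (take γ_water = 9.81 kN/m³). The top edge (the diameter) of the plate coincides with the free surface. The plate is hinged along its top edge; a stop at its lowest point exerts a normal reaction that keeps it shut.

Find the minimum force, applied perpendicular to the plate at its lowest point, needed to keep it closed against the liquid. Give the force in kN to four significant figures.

P ≈ 13.49 kN

γ = 0.789 × 9.81 = 7.74009 kN/m³.
Let θ = 35.5° be the plate's angle to the horizontal; measure y along the incline from where the plane meets the free surface. Vertical depth h = y·sinθ with sinθ = 0.580703.
The centroid of a semicircle lies 4r/(3π) = 0.836094 m from the diameter, here below the top edge, so y_c = 0.836094 m and h_c = 0.836094 × 0.580703 = 0.485522 m.
A = πr²/2 = π × 1.97²/2 = 6.0961 m².
Resultant F = γ·h_c·A = 7.74009 × 0.485522 × 6.0961 = 22.909 kN.
I_c = (π/8 − 8/(9π))·r⁴ = 0.109757 × 1.97⁴ = 1.65309 m⁴.
Centre of pressure: y_p = y_c + I_c/(y_c·A) = 0.836094 + 1.65309/(0.836094 × 6.0961) = 0.836094 + 0.324332 = 1.16043 m along the plane.
The resultant acts 0.836094 + 0.324332 = 1.16043 m (along the plate) below the hinge at the top edge, so the moment about the hinge is M = F × 1.16043 = 22.909 × 1.16043 = 26.5843 kN·m.
A normal force at the bottom, 1.97 m from the hinge, must supply this moment: P = 26.5843/1.97 = 13.4946 kN.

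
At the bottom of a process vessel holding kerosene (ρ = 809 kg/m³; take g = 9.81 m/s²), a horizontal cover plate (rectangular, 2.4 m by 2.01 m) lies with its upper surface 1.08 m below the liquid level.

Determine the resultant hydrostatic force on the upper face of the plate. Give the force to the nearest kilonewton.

γ = ρg = 809 × 9.81 / 1000 = 7.93629 kN/m³.
The plate is horizontal, so pressure is uniform at p = γ·h = 7.93629 × 1.08 = 8.57119 kN/m².
A = 2.4 × 2.01 = 4.824 m².
F = p·A = 8.57119 × 4.824 = 41.3474 kN.

F ≈ 41 kN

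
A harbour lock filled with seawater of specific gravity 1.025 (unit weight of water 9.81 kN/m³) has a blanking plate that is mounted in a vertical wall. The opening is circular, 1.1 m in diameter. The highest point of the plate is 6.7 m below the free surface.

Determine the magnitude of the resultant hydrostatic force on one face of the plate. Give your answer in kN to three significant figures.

F ≈ 69.3 kN

γ = 1.025 × 9.81 = 10.05525 kN/m³.
The centroid is at the centre, 0.55 m below the top of the plate, so the centroid depth is h_c = 6.7 + 0.55 = 7.25 m.
A = π(0.55)² = 0.950332 m².
Resultant F = γ·h_c·A = 10.05525 × 7.25 × 0.950332 = 69.2797 kN.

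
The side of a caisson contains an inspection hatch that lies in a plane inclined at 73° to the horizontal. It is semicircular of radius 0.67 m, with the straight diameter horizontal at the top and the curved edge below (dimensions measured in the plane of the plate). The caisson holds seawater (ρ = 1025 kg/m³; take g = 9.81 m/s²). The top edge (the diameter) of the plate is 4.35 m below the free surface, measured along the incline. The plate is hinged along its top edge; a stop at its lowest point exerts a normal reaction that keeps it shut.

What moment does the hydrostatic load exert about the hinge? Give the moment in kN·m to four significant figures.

γ = ρg = 1025 × 9.81 / 1000 = 10.05525 kN/m³.
Let θ = 73° be the plate's angle to the horizontal; measure y along the incline from where the plane meets the free surface. Vertical depth h = y·sinθ with sinθ = 0.956305.
The centroid of a semicircle lies 4r/(3π) = 0.284357 m from the diameter, here below the top edge, so y_c = 4.35 + 0.284357 = 4.63436 m and h_c = 4.63436 × 0.956305 = 4.43186 m.
A = πr²/2 = π × 0.67²/2 = 0.70513 m².
Resultant F = γ·h_c·A = 10.05525 × 4.43186 × 0.70513 = 31.423 kN.
I_c = (π/8 − 8/(9π))·r⁴ = 0.109757 × 0.67⁴ = 0.0221173 m⁴.
Centre of pressure: y_p = y_c + I_c/(y_c·A) = 4.63436 + 0.0221173/(4.63436 × 0.70513) = 4.63436 + 0.0067682 = 4.64113 m along the plane.
The resultant acts 0.284357 + 0.0067682 = 0.291125 m (along the plate) below the hinge at the top edge, so the moment about the hinge is M = F × 0.291125 = 31.423 × 0.291125 = 9.14802 kN·m.

M ≈ 9.148 kN·m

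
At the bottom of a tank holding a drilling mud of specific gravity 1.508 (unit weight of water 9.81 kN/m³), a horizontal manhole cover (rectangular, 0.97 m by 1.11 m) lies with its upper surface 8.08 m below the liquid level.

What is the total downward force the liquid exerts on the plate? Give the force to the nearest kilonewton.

F ≈ 129 kN

γ = 1.508 × 9.81 = 14.79348 kN/m³.
The plate is horizontal, so pressure is uniform at p = γ·h = 14.79348 × 8.08 = 119.531 kN/m².
A = 0.97 × 1.11 = 1.0767 m².
F = p·A = 119.531 × 1.0767 = 128.699 kN.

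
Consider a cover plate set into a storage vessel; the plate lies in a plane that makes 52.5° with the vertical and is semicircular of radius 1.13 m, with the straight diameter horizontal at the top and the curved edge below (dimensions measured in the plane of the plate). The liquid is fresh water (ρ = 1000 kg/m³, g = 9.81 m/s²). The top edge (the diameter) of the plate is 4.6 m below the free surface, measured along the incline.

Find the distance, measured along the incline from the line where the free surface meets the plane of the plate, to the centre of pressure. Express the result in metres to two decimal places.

y_p = 5.10 m

γ = ρg = 1000 × 9.81 = 9810 N/m³ = 9.81 kN/m³.
The plate makes 52.5° with the vertical, i.e. θ = 90° − 52.5° = 37.5° to the horizontal. Measuring y along the incline from the free-surface line, vertical depth h = y·sinθ with sinθ = 0.608761.
The centroid of a semicircle lies 4r/(3π) = 0.479587 m from the diameter, here below the top edge, so y_c = 4.6 + 0.479587 = 5.07959 m and h_c = 5.07959 × 0.608761 = 3.09226 m.
A = πr²/2 = π × 1.13²/2 = 2.00575 m².
Resultant F = γ·h_c·A = 9.81 × 3.09226 × 2.00575 = 60.8446 kN.
I_c = (π/8 − 8/(9π))·r⁴ = 0.109757 × 1.13⁴ = 0.178956 m⁴.
Centre of pressure: y_p = y_c + I_c/(y_c·A) = 5.07959 + 0.178956/(5.07959 × 2.00575) = 5.07959 + 0.0175647 = 5.09715 m along the plane.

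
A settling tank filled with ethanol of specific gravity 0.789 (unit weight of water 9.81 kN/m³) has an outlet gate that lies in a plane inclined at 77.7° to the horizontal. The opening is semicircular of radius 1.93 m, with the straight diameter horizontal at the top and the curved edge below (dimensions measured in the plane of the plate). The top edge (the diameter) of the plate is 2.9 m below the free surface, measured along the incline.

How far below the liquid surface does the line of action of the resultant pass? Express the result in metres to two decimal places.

γ = 0.789 × 9.81 = 7.74009 kN/m³.
Let θ = 77.7° be the plate's angle to the horizontal; measure y along the incline from where the plane meets the free surface. Vertical depth h = y·sinθ with sinθ = 0.977046.
The centroid of a semicircle lies 4r/(3π) = 0.819117 m from the diameter, here below the top edge, so y_c = 2.9 + 0.819117 = 3.71912 m and h_c = 3.71912 × 0.977046 = 3.63375 m.
A = πr²/2 = π × 1.93²/2 = 5.85106 m².
Resultant F = γ·h_c·A = 7.74009 × 3.63375 × 5.85106 = 164.564 kN.
I_c = (π/8 − 8/(9π))·r⁴ = 0.109757 × 1.93⁴ = 1.52287 m⁴.
Centre of pressure: y_p = y_c + I_c/(y_c·A) = 3.71912 + 1.52287/(3.71912 × 5.85106) = 3.71912 + 0.0699823 = 3.7891 m along the plane.
Vertically, h_p = y_p·sinθ = 3.7891 × 0.977046 = 3.70212 m.

h_p = 3.70 m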